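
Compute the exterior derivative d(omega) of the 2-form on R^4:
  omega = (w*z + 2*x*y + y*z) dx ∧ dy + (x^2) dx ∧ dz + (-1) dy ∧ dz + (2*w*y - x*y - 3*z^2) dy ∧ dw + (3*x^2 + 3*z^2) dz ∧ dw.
d(omega) = (w + y) dx ∧ dy ∧ dz + (-y + z) dx ∧ dy ∧ dw + (6*z) dy ∧ dz ∧ dw + (6*x) dx ∧ dz ∧ dw

For a 2-form omega = sum_{i<j} g_{ij} dx_i ∧ dx_j, the exterior derivative is
  d(omega) = sum_{i<j} d(g_{ij}) ∧ dx_i ∧ dx_j = sum_{i<j, k} (∂g_{ij}/∂x_k) dx_k ∧ dx_i ∧ dx_j.
Expand each term, using dx_k ∧ dx_i ∧ dx_j = sgn(permutation) dx_{(a)} ∧ dx_{(b)} ∧ dx_{(c)} with (a < b < c) sorted:
  d(w*z + 2*x*y + y*z) includes (∂/∂z)(w*z + 2*x*y + y*z) dz = (w + y) dz, which multiplied by dx ∧ dy gives (w + y) dx ∧ dy ∧ dz
  d(w*z + 2*x*y + y*z) includes (∂/∂w)(w*z + 2*x*y + y*z) dw = (z) dw, which multiplied by dx ∧ dy gives (z) dx ∧ dy ∧ dw
  d(2*w*y - x*y - 3*z^2) includes (∂/∂x)(2*w*y - x*y - 3*z^2) dx = (-y) dx, which multiplied by dy ∧ dw gives (-y) dx ∧ dy ∧ dw
  d(2*w*y - x*y - 3*z^2) includes (∂/∂z)(2*w*y - x*y - 3*z^2) dz = (-6*z) dz, which multiplied by dy ∧ dw gives (6*z) dy ∧ dz ∧ dw
  d(3*x^2 + 3*z^2) includes (∂/∂x)(3*x^2 + 3*z^2) dx = (6*x) dx, which multiplied by dz ∧ dw gives (6*x) dx ∧ dz ∧ dw
Collecting like 3-forms: d(omega) = (w + y) dx ∧ dy ∧ dz + (-y + z) dx ∧ dy ∧ dw + (6*z) dy ∧ dz ∧ dw + (6*x) dx ∧ dz ∧ dw.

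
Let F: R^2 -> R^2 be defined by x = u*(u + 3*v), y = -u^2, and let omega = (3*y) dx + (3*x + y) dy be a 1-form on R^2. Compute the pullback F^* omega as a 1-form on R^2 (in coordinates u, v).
F^* omega = (u^2*(-10*u - 27*v)) du + (-9*u^3) dv

Using F^*(f dg) = (f ∘ F) d(g ∘ F), substitute each coordinate x_i by F_i(u, v) in f_i, and replace dx_i by d F_i = (∂F_i/∂u) du + (∂F_i/∂v) dv.
  For the x component: f_1(F) = -3*u^2; d F_1 = (2*u + 3*v) du + (3*u) dv
  For the y component: f_2(F) = u*(2*u + 9*v); d F_2 = (-2*u) du + (0) dv
Combining and collecting du, dv coefficients:
  coeff of du: u^2*(-10*u - 27*v)
  coeff of dv: -9*u^3
F^* omega = (u^2*(-10*u - 27*v)) du + (-9*u^3) dv.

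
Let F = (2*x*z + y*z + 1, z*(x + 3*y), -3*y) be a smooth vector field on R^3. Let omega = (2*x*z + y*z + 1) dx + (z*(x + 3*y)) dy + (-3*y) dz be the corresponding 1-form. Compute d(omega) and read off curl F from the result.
d(omega) = (-x - 3*y - 3) dy ∧ dz + (2*x + y) dz ∧ dx + (0) dx ∧ dy; curl F = (-x - 3*y - 3, 2*x + y, 0)

d omega = sum_{i<j} (∂f_j/∂x_i - ∂f_i/∂x_j) dx_i ∧ dx_j. Under the identification (dy ∧ dz, dz ∧ dx, dx ∧ dy) ↔ (e_x, e_y, e_z), the coefficients are exactly the components of curl F. Compute:
  ∂R/∂y - ∂Q/∂z = (-3) - (x + 3*y) = -x - 3*y - 3
  ∂P/∂z - ∂R/∂x = (2*x + y) - (0) = 2*x + y
  ∂Q/∂x - ∂P/∂y = (z) - (z) = 0.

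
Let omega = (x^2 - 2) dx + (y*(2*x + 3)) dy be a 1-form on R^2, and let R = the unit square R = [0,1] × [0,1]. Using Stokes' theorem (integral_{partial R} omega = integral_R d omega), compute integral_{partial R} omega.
integral_(partial R) omega = 1

Stokes: integral_partial_R omega = integral_R d omega with d omega = (∂Q/∂x - ∂P/∂y) dx ∧ dy.
  ∂Q/∂x = 2*y
  ∂P/∂y = 0
  integrand = ∂Q/∂x - ∂P/∂y = 2*y.
Integrating over R: integral_0^1 integral_0^1 (2*y) dx dy = 1.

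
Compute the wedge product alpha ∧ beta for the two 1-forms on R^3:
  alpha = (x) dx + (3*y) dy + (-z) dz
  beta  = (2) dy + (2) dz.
alpha ∧ beta = (2*x) dx ∧ dy + (2*x) dx ∧ dz + (6*y + 2*z) dy ∧ dz

Distribute the wedge, using dx_i ∧ dx_j = -dx_j ∧ dx_i and dx_i ∧ dx_i = 0. For each pair (i, j) with i < j, the coefficient of dx_i ∧ dx_j in alpha ∧ beta is (alpha_i * beta_j - alpha_j * beta_i). Collecting: alpha ∧ beta = (2*x) dx ∧ dy + (2*x) dx ∧ dz + (6*y + 2*z) dy ∧ dz.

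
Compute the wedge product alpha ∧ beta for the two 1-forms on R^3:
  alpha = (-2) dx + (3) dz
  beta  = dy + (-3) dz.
alpha ∧ beta = (-2) dx ∧ dy + (6) dx ∧ dz + (-3) dy ∧ dz

Distribute the wedge, using dx_i ∧ dx_j = -dx_j ∧ dx_i and dx_i ∧ dx_i = 0. For each pair (i, j) with i < j, the coefficient of dx_i ∧ dx_j in alpha ∧ beta is (alpha_i * beta_j - alpha_j * beta_i). Collecting: alpha ∧ beta = (-2) dx ∧ dy + (6) dx ∧ dz + (-3) dy ∧ dz.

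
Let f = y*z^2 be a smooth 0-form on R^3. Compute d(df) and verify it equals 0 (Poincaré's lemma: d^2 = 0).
d(df) = 0

Step 1: df = sum_i (∂f/∂x_i) dx_i = (0) dx + (z^2) dy + (2*y*z) dz.
Step 2: Apply d again. Using the 1-form formula, the coefficient of dx ∧ dy in d(df) is ∂^2 f/∂x ∂y - ∂^2 f/∂y ∂x = (0) - (0) = 0 (equality of mixed partials for smooth f).
Similarly for dx ∧ dz and dy ∧ dz — all coefficients vanish. So d(df) = 0.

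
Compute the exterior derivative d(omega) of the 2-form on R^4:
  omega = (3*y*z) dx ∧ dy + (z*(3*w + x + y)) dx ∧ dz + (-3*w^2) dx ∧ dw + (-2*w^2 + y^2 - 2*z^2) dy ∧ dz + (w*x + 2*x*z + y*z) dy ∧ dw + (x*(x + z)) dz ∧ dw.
d(omega) = (3*y - z) dx ∧ dy ∧ dz + (2*x + 4*z) dx ∧ dz ∧ dw + (-4*w - 2*x - y) dy ∧ dz ∧ dw + (w + 2*z) dx ∧ dy ∧ dw

For a 2-form omega = sum_{i<j} g_{ij} dx_i ∧ dx_j, the exterior derivative is
  d(omega) = sum_{i<j} d(g_{ij}) ∧ dx_i ∧ dx_j = sum_{i<j, k} (∂g_{ij}/∂x_k) dx_k ∧ dx_i ∧ dx_j.
Expand each term, using dx_k ∧ dx_i ∧ dx_j = sgn(permutation) dx_{(a)} ∧ dx_{(b)} ∧ dx_{(c)} with (a < b < c) sorted:
  d(3*y*z) includes (∂/∂z)(3*y*z) dz = (3*y) dz, which multiplied by dx ∧ dy gives (3*y) dx ∧ dy ∧ dz
  d(z*(3*w + x + y)) includes (∂/∂y)(z*(3*w + x + y)) dy = (z) dy, which multiplied by dx ∧ dz gives (-z) dx ∧ dy ∧ dz
  d(z*(3*w + x + y)) includes (∂/∂w)(z*(3*w + x + y)) dw = (3*z) dw, which multiplied by dx ∧ dz gives (3*z) dx ∧ dz ∧ dw
  d(-2*w^2 + y^2 - 2*z^2) includes (∂/∂w)(-2*w^2 + y^2 - 2*z^2) dw = (-4*w) dw, which multiplied by dy ∧ dz gives (-4*w) dy ∧ dz ∧ dw
  d(w*x + 2*x*z + y*z) includes (∂/∂x)(w*x + 2*x*z + y*z) dx = (w + 2*z) dx, which multiplied by dy ∧ dw gives (w + 2*z) dx ∧ dy ∧ dw
  d(w*x + 2*x*z + y*z) includes (∂/∂z)(w*x + 2*x*z + y*z) dz = (2*x + y) dz, which multiplied by dy ∧ dw gives (-2*x - y) dy ∧ dz ∧ dw
  d(x*(x + z)) includes (∂/∂x)(x*(x + z)) dx = (2*x + z) dx, which multiplied by dz ∧ dw gives (2*x + z) dx ∧ dz ∧ dw
Collecting like 3-forms: d(omega) = (3*y - z) dx ∧ dy ∧ dz + (2*x + 4*z) dx ∧ dz ∧ dw + (-4*w - 2*x - y) dy ∧ dz ∧ dw + (w + 2*z) dx ∧ dy ∧ dw.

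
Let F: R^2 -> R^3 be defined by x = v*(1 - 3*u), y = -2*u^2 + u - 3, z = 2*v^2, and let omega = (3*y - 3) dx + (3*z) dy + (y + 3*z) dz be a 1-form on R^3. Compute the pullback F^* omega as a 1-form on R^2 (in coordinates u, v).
F^* omega = (3*v*(6*u^2 - 8*u*v - 3*u + 2*v + 12)) du + (18*u^3 - 8*u^2*v - 15*u^2 + 4*u*v + 39*u + 24*v^3 - 12*v - 12) dv

Using F^*(f dg) = (f ∘ F) d(g ∘ F), substitute each coordinate x_i by F_i(u, v) in f_i, and replace dx_i by d F_i = (∂F_i/∂u) du + (∂F_i/∂v) dv.
  For the x component: f_1(F) = -6*u^2 + 3*u - 12; d F_1 = (-3*v) du + (1 - 3*u) dv
  For the y component: f_2(F) = 6*v^2; d F_2 = (1 - 4*u) du + (0) dv
  For the z component: f_3(F) = -2*u^2 + u + 6*v^2 - 3; d F_3 = (0) du + (4*v) dv
Combining and collecting du, dv coefficients:
  coeff of du: 3*v*(6*u^2 - 8*u*v - 3*u + 2*v + 12)
  coeff of dv: 18*u^3 - 8*u^2*v - 15*u^2 + 4*u*v + 39*u + 24*v^3 - 12*v - 12
F^* omega = (3*v*(6*u^2 - 8*u*v - 3*u + 2*v + 12)) du + (18*u^3 - 8*u^2*v - 15*u^2 + 4*u*v + 39*u + 24*v^3 - 12*v - 12) dv.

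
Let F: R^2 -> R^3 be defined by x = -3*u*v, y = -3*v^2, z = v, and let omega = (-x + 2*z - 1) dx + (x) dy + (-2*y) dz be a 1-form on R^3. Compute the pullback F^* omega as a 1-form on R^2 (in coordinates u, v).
F^* omega = (3*v*(-3*u*v - 2*v + 1)) du + (-9*u^2*v + 18*u*v^2 - 6*u*v + 3*u + 6*v^2) dv

Using F^*(f dg) = (f ∘ F) d(g ∘ F), substitute each coordinate x_i by F_i(u, v) in f_i, and replace dx_i by d F_i = (∂F_i/∂u) du + (∂F_i/∂v) dv.
  For the x component: f_1(F) = 3*u*v + 2*v - 1; d F_1 = (-3*v) du + (-3*u) dv
  For the y component: f_2(F) = -3*u*v; d F_2 = (0) du + (-6*v) dv
  For the z component: f_3(F) = 6*v^2; d F_3 = (0) du + (1) dv
Combining and collecting du, dv coefficients:
  coeff of du: 3*v*(-3*u*v - 2*v + 1)
  coeff of dv: -9*u^2*v + 18*u*v^2 - 6*u*v + 3*u + 6*v^2
F^* omega = (3*v*(-3*u*v - 2*v + 1)) du + (-9*u^2*v + 18*u*v^2 - 6*u*v + 3*u + 6*v^2) dv.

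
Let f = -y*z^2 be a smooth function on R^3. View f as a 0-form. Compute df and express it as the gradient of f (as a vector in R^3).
df = (0) dx + (-z^2) dy + (-2*y*z) dz; grad f = (0, -z^2, -2*y*z)

For a 0-form f, d f = (∂f/∂x) dx + (∂f/∂y) dy + (∂f/∂z) dz. The components of the vector representation are exactly the entries of grad f in Cartesian coordinates:
  ∂f/∂x = 0
  ∂f/∂y = -z^2
  ∂f/∂z = -2*y*z.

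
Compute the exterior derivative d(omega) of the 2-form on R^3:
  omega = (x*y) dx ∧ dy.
d(omega) = 0

For a 2-form omega = sum_{i<j} g_{ij} dx_i ∧ dx_j, the exterior derivative is
  d(omega) = sum_{i<j} d(g_{ij}) ∧ dx_i ∧ dx_j = sum_{i<j, k} (∂g_{ij}/∂x_k) dx_k ∧ dx_i ∧ dx_j.
Expand each term, using dx_k ∧ dx_i ∧ dx_j = sgn(permutation) dx_{(a)} ∧ dx_{(b)} ∧ dx_{(c)} with (a < b < c) sorted:

Collecting like 3-forms: d(omega) = 0.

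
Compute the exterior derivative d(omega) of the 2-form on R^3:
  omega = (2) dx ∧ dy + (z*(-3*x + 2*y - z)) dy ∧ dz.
d(omega) = (-3*z) dx ∧ dy ∧ dz

For a 2-form omega = sum_{i<j} g_{ij} dx_i ∧ dx_j, the exterior derivative is
  d(omega) = sum_{i<j} d(g_{ij}) ∧ dx_i ∧ dx_j = sum_{i<j, k} (∂g_{ij}/∂x_k) dx_k ∧ dx_i ∧ dx_j.
Expand each term, using dx_k ∧ dx_i ∧ dx_j = sgn(permutation) dx_{(a)} ∧ dx_{(b)} ∧ dx_{(c)} with (a < b < c) sorted:
  d(z*(-3*x + 2*y - z)) includes (∂/∂x)(z*(-3*x + 2*y - z)) dx = (-3*z) dx, which multiplied by dy ∧ dz gives (-3*z) dx ∧ dy ∧ dz
Collecting like 3-forms: d(omega) = (-3*z) dx ∧ dy ∧ dz.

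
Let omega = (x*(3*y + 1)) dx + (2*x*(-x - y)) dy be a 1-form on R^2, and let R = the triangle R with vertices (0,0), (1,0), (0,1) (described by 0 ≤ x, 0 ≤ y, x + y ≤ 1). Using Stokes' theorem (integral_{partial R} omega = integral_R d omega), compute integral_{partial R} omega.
integral_(partial R) omega = -3/2

Stokes: integral_partial_R omega = integral_R d omega with d omega = (∂Q/∂x - ∂P/∂y) dx ∧ dy.
  ∂Q/∂x = -4*x - 2*y
  ∂P/∂y = 3*x
  integrand = ∂Q/∂x - ∂P/∂y = -7*x - 2*y.
Integrating over R: integral_0^1 integral_0^{1-x} (-7*x - 2*y) dy dx = -3/2.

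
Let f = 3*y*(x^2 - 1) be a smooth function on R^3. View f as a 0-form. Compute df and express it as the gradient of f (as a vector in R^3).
df = (6*x*y) dx + (3*x^2 - 3) dy + (0) dz; grad f = (6*x*y, 3*x^2 - 3, 0)

For a 0-form f, d f = (∂f/∂x) dx + (∂f/∂y) dy + (∂f/∂z) dz. The components of the vector representation are exactly the entries of grad f in Cartesian coordinates:
  ∂f/∂x = 6*x*y
  ∂f/∂y = 3*x^2 - 3
  ∂f/∂z = 0.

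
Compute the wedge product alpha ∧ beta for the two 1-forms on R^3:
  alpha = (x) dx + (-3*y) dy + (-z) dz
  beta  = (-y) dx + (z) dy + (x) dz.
alpha ∧ beta = (x*z - 3*y^2) dx ∧ dy + (x^2 - y*z) dx ∧ dz + (-3*x*y + z^2) dy ∧ dz

Distribute the wedge, using dx_i ∧ dx_j = -dx_j ∧ dx_i and dx_i ∧ dx_i = 0. For each pair (i, j) with i < j, the coefficient of dx_i ∧ dx_j in alpha ∧ beta is (alpha_i * beta_j - alpha_j * beta_i). Collecting: alpha ∧ beta = (x*z - 3*y^2) dx ∧ dy + (x^2 - y*z) dx ∧ dz + (-3*x*y + z^2) dy ∧ dz.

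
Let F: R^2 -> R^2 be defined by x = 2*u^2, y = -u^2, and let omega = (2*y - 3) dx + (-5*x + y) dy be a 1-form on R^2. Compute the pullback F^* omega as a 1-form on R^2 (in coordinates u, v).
F^* omega = (14*u^3 - 12*u) du

Using F^*(f dg) = (f ∘ F) d(g ∘ F), substitute each coordinate x_i by F_i(u, v) in f_i, and replace dx_i by d F_i = (∂F_i/∂u) du + (∂F_i/∂v) dv.
  For the x component: f_1(F) = -2*u^2 - 3; d F_1 = (4*u) du + (0) dv
  For the y component: f_2(F) = -11*u^2; d F_2 = (-2*u) du + (0) dv
Combining and collecting du, dv coefficients:
  coeff of du: 14*u^3 - 12*u
  coeff of dv: 0
F^* omega = (14*u^3 - 12*u) du.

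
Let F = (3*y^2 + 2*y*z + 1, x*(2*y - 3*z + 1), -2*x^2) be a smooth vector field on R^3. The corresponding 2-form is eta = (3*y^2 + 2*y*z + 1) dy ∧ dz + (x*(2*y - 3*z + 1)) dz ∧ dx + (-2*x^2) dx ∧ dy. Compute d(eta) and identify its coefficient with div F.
d(eta) = (2*x) dx ∧ dy ∧ dz; div F = 2*x

For a 2-form in R^3 of the form above, applying d gives a 3-form with coefficient ∂P/∂x + ∂Q/∂y + ∂R/∂z:
  ∂P/∂x = 0
  ∂Q/∂y = 2*x
  ∂R/∂z = 0
Sum = 2*x, which is exactly div F.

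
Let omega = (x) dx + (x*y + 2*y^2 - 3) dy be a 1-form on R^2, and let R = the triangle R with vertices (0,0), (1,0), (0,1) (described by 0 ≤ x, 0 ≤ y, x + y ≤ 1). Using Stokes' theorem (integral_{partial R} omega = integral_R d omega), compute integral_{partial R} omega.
integral_(partial R) omega = 1/6

Stokes: integral_partial_R omega = integral_R d omega with d omega = (∂Q/∂x - ∂P/∂y) dx ∧ dy.
  ∂Q/∂x = y
  ∂P/∂y = 0
  integrand = ∂Q/∂x - ∂P/∂y = y.
Integrating over R: integral_0^1 integral_0^{1-x} (y) dy dx = 1/6.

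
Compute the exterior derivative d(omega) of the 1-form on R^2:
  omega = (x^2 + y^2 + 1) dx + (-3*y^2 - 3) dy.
d(omega) = (-2*y) dx ∧ dy

For a 1-form omega = sum_i f_i dx_i, the exterior derivative is
  d(omega) = sum_{i < j} (∂f_j/∂x_i - ∂f_i/∂x_j) dx_i ∧ dx_j.
  coefficient of dx ∧ dy: ∂f_2/∂x - ∂f_1/∂y = ∂(-3*y^2 - 3)/∂x - ∂(x^2 + y^2 + 1)/∂y = -2*y
Assembling: d(omega) = (-2*y) dx ∧ dy.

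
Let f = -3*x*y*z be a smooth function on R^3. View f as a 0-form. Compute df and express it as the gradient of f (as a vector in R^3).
df = (-3*y*z) dx + (-3*x*z) dy + (-3*x*y) dz; grad f = (-3*y*z, -3*x*z, -3*x*y)

For a 0-form f, d f = (∂f/∂x) dx + (∂f/∂y) dy + (∂f/∂z) dz. The components of the vector representation are exactly the entries of grad f in Cartesian coordinates:
  ∂f/∂x = -3*y*z
  ∂f/∂y = -3*x*z
  ∂f/∂z = -3*x*y.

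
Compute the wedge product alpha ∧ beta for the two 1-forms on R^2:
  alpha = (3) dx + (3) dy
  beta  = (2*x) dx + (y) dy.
alpha ∧ beta = (-6*x + 3*y) dx ∧ dy

Distribute the wedge, using dx_i ∧ dx_j = -dx_j ∧ dx_i and dx_i ∧ dx_i = 0. For each pair (i, j) with i < j, the coefficient of dx_i ∧ dx_j in alpha ∧ beta is (alpha_i * beta_j - alpha_j * beta_i). Collecting: alpha ∧ beta = (-6*x + 3*y) dx ∧ dy.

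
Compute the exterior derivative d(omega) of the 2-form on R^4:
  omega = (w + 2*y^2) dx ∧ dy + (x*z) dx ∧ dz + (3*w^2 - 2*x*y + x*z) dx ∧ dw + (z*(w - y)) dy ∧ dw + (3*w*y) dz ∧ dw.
d(omega) = (2*x + 1) dx ∧ dy ∧ dw + (-x) dx ∧ dz ∧ dw + (2*w + y) dy ∧ dz ∧ dw

For a 2-form omega = sum_{i<j} g_{ij} dx_i ∧ dx_j, the exterior derivative is
  d(omega) = sum_{i<j} d(g_{ij}) ∧ dx_i ∧ dx_j = sum_{i<j, k} (∂g_{ij}/∂x_k) dx_k ∧ dx_i ∧ dx_j.
Expand each term, using dx_k ∧ dx_i ∧ dx_j = sgn(permutation) dx_{(a)} ∧ dx_{(b)} ∧ dx_{(c)} with (a < b < c) sorted:
  d(w + 2*y^2) includes (∂/∂w)(w + 2*y^2) dw = (1) dw, which multiplied by dx ∧ dy gives (1) dx ∧ dy ∧ dw
  d(3*w^2 - 2*x*y + x*z) includes (∂/∂y)(3*w^2 - 2*x*y + x*z) dy = (-2*x) dy, which multiplied by dx ∧ dw gives (2*x) dx ∧ dy ∧ dw
  d(3*w^2 - 2*x*y + x*z) includes (∂/∂z)(3*w^2 - 2*x*y + x*z) dz = (x) dz, which multiplied by dx ∧ dw gives (-x) dx ∧ dz ∧ dw
  d(z*(w - y)) includes (∂/∂z)(z*(w - y)) dz = (w - y) dz, which multiplied by dy ∧ dw gives (-w + y) dy ∧ dz ∧ dw
  d(3*w*y) includes (∂/∂y)(3*w*y) dy = (3*w) dy, which multiplied by dz ∧ dw gives (3*w) dy ∧ dz ∧ dw
Collecting like 3-forms: d(omega) = (2*x + 1) dx ∧ dy ∧ dw + (-x) dx ∧ dz ∧ dw + (2*w + y) dy ∧ dz ∧ dw.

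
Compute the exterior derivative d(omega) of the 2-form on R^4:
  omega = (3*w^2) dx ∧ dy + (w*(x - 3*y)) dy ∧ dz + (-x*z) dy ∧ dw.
d(omega) = (6*w - z) dx ∧ dy ∧ dw + (w) dx ∧ dy ∧ dz + (2*x - 3*y) dy ∧ dz ∧ dw

For a 2-form omega = sum_{i<j} g_{ij} dx_i ∧ dx_j, the exterior derivative is
  d(omega) = sum_{i<j} d(g_{ij}) ∧ dx_i ∧ dx_j = sum_{i<j, k} (∂g_{ij}/∂x_k) dx_k ∧ dx_i ∧ dx_j.
Expand each term, using dx_k ∧ dx_i ∧ dx_j = sgn(permutation) dx_{(a)} ∧ dx_{(b)} ∧ dx_{(c)} with (a < b < c) sorted:
  d(3*w^2) includes (∂/∂w)(3*w^2) dw = (6*w) dw, which multiplied by dx ∧ dy gives (6*w) dx ∧ dy ∧ dw
  d(w*(x - 3*y)) includes (∂/∂x)(w*(x - 3*y)) dx = (w) dx, which multiplied by dy ∧ dz gives (w) dx ∧ dy ∧ dz
  d(w*(x - 3*y)) includes (∂/∂w)(w*(x - 3*y)) dw = (x - 3*y) dw, which multiplied by dy ∧ dz gives (x - 3*y) dy ∧ dz ∧ dw
  d(-x*z) includes (∂/∂x)(-x*z) dx = (-z) dx, which multiplied by dy ∧ dw gives (-z) dx ∧ dy ∧ dw
  d(-x*z) includes (∂/∂z)(-x*z) dz = (-x) dz, which multiplied by dy ∧ dw gives (x) dy ∧ dz ∧ dw
Collecting like 3-forms: d(omega) = (6*w - z) dx ∧ dy ∧ dw + (w) dx ∧ dy ∧ dz + (2*x - 3*y) dy ∧ dz ∧ dw.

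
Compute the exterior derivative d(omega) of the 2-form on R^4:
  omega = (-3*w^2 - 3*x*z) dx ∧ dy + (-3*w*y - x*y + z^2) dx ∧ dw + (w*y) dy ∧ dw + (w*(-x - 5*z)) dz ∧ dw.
d(omega) = (-3*x) dx ∧ dy ∧ dz + (-3*w + x) dx ∧ dy ∧ dw + (-w - 2*z) dx ∧ dz ∧ dw

For a 2-form omega = sum_{i<j} g_{ij} dx_i ∧ dx_j, the exterior derivative is
  d(omega) = sum_{i<j} d(g_{ij}) ∧ dx_i ∧ dx_j = sum_{i<j, k} (∂g_{ij}/∂x_k) dx_k ∧ dx_i ∧ dx_j.
Expand each term, using dx_k ∧ dx_i ∧ dx_j = sgn(permutation) dx_{(a)} ∧ dx_{(b)} ∧ dx_{(c)} with (a < b < c) sorted:
  d(-3*w^2 - 3*x*z) includes (∂/∂z)(-3*w^2 - 3*x*z) dz = (-3*x) dz, which multiplied by dx ∧ dy gives (-3*x) dx ∧ dy ∧ dz
  d(-3*w^2 - 3*x*z) includes (∂/∂w)(-3*w^2 - 3*x*z) dw = (-6*w) dw, which multiplied by dx ∧ dy gives (-6*w) dx ∧ dy ∧ dw
  d(-3*w*y - x*y + z^2) includes (∂/∂y)(-3*w*y - x*y + z^2) dy = (-3*w - x) dy, which multiplied by dx ∧ dw gives (3*w + x) dx ∧ dy ∧ dw
  d(-3*w*y - x*y + z^2) includes (∂/∂z)(-3*w*y - x*y + z^2) dz = (2*z) dz, which multiplied by dx ∧ dw gives (-2*z) dx ∧ dz ∧ dw
  d(w*(-x - 5*z)) includes (∂/∂x)(w*(-x - 5*z)) dx = (-w) dx, which multiplied by dz ∧ dw gives (-w) dx ∧ dz ∧ dw
Collecting like 3-forms: d(omega) = (-3*x) dx ∧ dy ∧ dz + (-3*w + x) dx ∧ dy ∧ dw + (-w - 2*z) dx ∧ dz ∧ dw.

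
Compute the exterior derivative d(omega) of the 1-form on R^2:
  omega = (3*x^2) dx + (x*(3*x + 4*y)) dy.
d(omega) = (6*x + 4*y) dx ∧ dy

For a 1-form omega = sum_i f_i dx_i, the exterior derivative is
  d(omega) = sum_{i < j} (∂f_j/∂x_i - ∂f_i/∂x_j) dx_i ∧ dx_j.
  coefficient of dx ∧ dy: ∂f_2/∂x - ∂f_1/∂y = ∂(x*(3*x + 4*y))/∂x - ∂(3*x^2)/∂y = 6*x + 4*y
Assembling: d(omega) = (6*x + 4*y) dx ∧ dy.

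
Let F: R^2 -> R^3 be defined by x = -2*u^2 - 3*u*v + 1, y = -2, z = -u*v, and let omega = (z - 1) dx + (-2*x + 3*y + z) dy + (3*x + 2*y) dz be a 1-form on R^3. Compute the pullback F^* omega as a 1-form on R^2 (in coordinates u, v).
F^* omega = (10*u^2*v + 12*u*v^2 + 4*u + 4*v) du + (2*u*(3*u^2 + 6*u*v + 2)) dv

Using F^*(f dg) = (f ∘ F) d(g ∘ F), substitute each coordinate x_i by F_i(u, v) in f_i, and replace dx_i by d F_i = (∂F_i/∂u) du + (∂F_i/∂v) dv.
  For the x component: f_1(F) = -u*v - 1; d F_1 = (-4*u - 3*v) du + (-3*u) dv
  For the y component: f_2(F) = 4*u^2 + 5*u*v - 8; d F_2 = (0) du + (0) dv
  For the z component: f_3(F) = -6*u^2 - 9*u*v - 1; d F_3 = (-v) du + (-u) dv
Combining and collecting du, dv coefficients:
  coeff of du: 10*u^2*v + 12*u*v^2 + 4*u + 4*v
  coeff of dv: 2*u*(3*u^2 + 6*u*v + 2)
F^* omega = (10*u^2*v + 12*u*v^2 + 4*u + 4*v) du + (2*u*(3*u^2 + 6*u*v + 2)) dv.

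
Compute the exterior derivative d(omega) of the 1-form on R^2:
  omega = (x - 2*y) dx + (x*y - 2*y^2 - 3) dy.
d(omega) = (y + 2) dx ∧ dy

For a 1-form omega = sum_i f_i dx_i, the exterior derivative is
  d(omega) = sum_{i < j} (∂f_j/∂x_i - ∂f_i/∂x_j) dx_i ∧ dx_j.
  coefficient of dx ∧ dy: ∂f_2/∂x - ∂f_1/∂y = ∂(x*y - 2*y^2 - 3)/∂x - ∂(x - 2*y)/∂y = y + 2
Assembling: d(omega) = (y + 2) dx ∧ dy.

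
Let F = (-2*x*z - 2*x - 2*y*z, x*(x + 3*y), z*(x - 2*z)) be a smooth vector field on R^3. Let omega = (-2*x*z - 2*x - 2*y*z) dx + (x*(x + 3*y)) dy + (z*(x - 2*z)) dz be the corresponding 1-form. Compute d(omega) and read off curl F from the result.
d(omega) = (0) dy ∧ dz + (-2*x - 2*y - z) dz ∧ dx + (2*x + 3*y + 2*z) dx ∧ dy; curl F = (0, -2*x - 2*y - z, 2*x + 3*y + 2*z)

d omega = sum_{i<j} (∂f_j/∂x_i - ∂f_i/∂x_j) dx_i ∧ dx_j. Under the identification (dy ∧ dz, dz ∧ dx, dx ∧ dy) ↔ (e_x, e_y, e_z), the coefficients are exactly the components of curl F. Compute:
  ∂R/∂y - ∂Q/∂z = (0) - (0) = 0
  ∂P/∂z - ∂R/∂x = (-2*x - 2*y) - (z) = -2*x - 2*y - z
  ∂Q/∂x - ∂P/∂y = (2*x + 3*y) - (-2*z) = 2*x + 3*y + 2*z.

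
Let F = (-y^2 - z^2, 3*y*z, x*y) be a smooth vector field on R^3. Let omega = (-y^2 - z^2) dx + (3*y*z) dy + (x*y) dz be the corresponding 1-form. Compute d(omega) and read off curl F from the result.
d(omega) = (x - 3*y) dy ∧ dz + (-y - 2*z) dz ∧ dx + (2*y) dx ∧ dy; curl F = (x - 3*y, -y - 2*z, 2*y)

d omega = sum_{i<j} (∂f_j/∂x_i - ∂f_i/∂x_j) dx_i ∧ dx_j. Under the identification (dy ∧ dz, dz ∧ dx, dx ∧ dy) ↔ (e_x, e_y, e_z), the coefficients are exactly the components of curl F. Compute:
  ∂R/∂y - ∂Q/∂z = (x) - (3*y) = x - 3*y
  ∂P/∂z - ∂R/∂x = (-2*z) - (y) = -y - 2*z
  ∂Q/∂x - ∂P/∂y = (0) - (-2*y) = 2*y.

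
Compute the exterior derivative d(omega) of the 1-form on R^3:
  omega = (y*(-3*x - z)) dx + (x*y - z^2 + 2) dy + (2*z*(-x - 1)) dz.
d(omega) = (3*x + y + z) dx ∧ dy + (y - 2*z) dx ∧ dz + (2*z) dy ∧ dz

For a 1-form omega = sum_i f_i dx_i, the exterior derivative is
  d(omega) = sum_{i < j} (∂f_j/∂x_i - ∂f_i/∂x_j) dx_i ∧ dx_j.
  coefficient of dx ∧ dy: ∂f_2/∂x - ∂f_1/∂y = ∂(x*y - z^2 + 2)/∂x - ∂(y*(-3*x - z))/∂y = 3*x + y + z
  coefficient of dx ∧ dz: ∂f_3/∂x - ∂f_1/∂z = ∂(2*z*(-x - 1))/∂x - ∂(y*(-3*x - z))/∂z = y - 2*z
  coefficient of dy ∧ dz: ∂f_3/∂y - ∂f_2/∂z = ∂(2*z*(-x - 1))/∂y - ∂(x*y - z^2 + 2)/∂z = 2*z
Assembling: d(omega) = (3*x + y + z) dx ∧ dy + (y - 2*z) dx ∧ dz + (2*z) dy ∧ dz.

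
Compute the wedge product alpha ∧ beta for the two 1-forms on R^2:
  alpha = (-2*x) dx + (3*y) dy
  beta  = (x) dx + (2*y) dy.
alpha ∧ beta = (-7*x*y) dx ∧ dy

Distribute the wedge, using dx_i ∧ dx_j = -dx_j ∧ dx_i and dx_i ∧ dx_i = 0. For each pair (i, j) with i < j, the coefficient of dx_i ∧ dx_j in alpha ∧ beta is (alpha_i * beta_j - alpha_j * beta_i). Collecting: alpha ∧ beta = (-7*x*y) dx ∧ dy.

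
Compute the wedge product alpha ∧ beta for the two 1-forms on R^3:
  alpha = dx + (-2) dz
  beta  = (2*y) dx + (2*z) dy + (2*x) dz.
alpha ∧ beta = (2*z) dx ∧ dy + (2*x + 4*y) dx ∧ dz + (4*z) dy ∧ dz

Distribute the wedge, using dx_i ∧ dx_j = -dx_j ∧ dx_i and dx_i ∧ dx_i = 0. For each pair (i, j) with i < j, the coefficient of dx_i ∧ dx_j in alpha ∧ beta is (alpha_i * beta_j - alpha_j * beta_i). Collecting: alpha ∧ beta = (2*z) dx ∧ dy + (2*x + 4*y) dx ∧ dz + (4*z) dy ∧ dz.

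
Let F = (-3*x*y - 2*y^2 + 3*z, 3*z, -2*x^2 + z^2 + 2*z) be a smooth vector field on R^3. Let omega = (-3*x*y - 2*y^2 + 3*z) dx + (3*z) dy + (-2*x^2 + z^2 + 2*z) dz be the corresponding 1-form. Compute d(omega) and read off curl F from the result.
d(omega) = (-3) dy ∧ dz + (4*x + 3) dz ∧ dx + (3*x + 4*y) dx ∧ dy; curl F = (-3, 4*x + 3, 3*x + 4*y)

d omega = sum_{i<j} (∂f_j/∂x_i - ∂f_i/∂x_j) dx_i ∧ dx_j. Under the identification (dy ∧ dz, dz ∧ dx, dx ∧ dy) ↔ (e_x, e_y, e_z), the coefficients are exactly the components of curl F. Compute:
  ∂R/∂y - ∂Q/∂z = (0) - (3) = -3
  ∂P/∂z - ∂R/∂x = (3) - (-4*x) = 4*x + 3
  ∂Q/∂x - ∂P/∂y = (0) - (-3*x - 4*y) = 3*x + 4*y.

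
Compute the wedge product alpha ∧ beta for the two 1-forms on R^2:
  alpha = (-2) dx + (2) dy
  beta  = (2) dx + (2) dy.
alpha ∧ beta = (-8) dx ∧ dy

Distribute the wedge, using dx_i ∧ dx_j = -dx_j ∧ dx_i and dx_i ∧ dx_i = 0. For each pair (i, j) with i < j, the coefficient of dx_i ∧ dx_j in alpha ∧ beta is (alpha_i * beta_j - alpha_j * beta_i). Collecting: alpha ∧ beta = (-8) dx ∧ dy.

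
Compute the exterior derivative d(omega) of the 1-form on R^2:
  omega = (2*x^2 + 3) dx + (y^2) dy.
d(omega) = 0

For a 1-form omega = sum_i f_i dx_i, the exterior derivative is
  d(omega) = sum_{i < j} (∂f_j/∂x_i - ∂f_i/∂x_j) dx_i ∧ dx_j.

Assembling: d(omega) = 0.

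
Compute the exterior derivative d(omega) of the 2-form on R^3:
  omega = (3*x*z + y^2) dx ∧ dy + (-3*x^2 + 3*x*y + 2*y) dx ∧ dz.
d(omega) = (-2) dx ∧ dy ∧ dz

For a 2-form omega = sum_{i<j} g_{ij} dx_i ∧ dx_j, the exterior derivative is
  d(omega) = sum_{i<j} d(g_{ij}) ∧ dx_i ∧ dx_j = sum_{i<j, k} (∂g_{ij}/∂x_k) dx_k ∧ dx_i ∧ dx_j.
Expand each term, using dx_k ∧ dx_i ∧ dx_j = sgn(permutation) dx_{(a)} ∧ dx_{(b)} ∧ dx_{(c)} with (a < b < c) sorted:
  d(3*x*z + y^2) includes (∂/∂z)(3*x*z + y^2) dz = (3*x) dz, which multiplied by dx ∧ dy gives (3*x) dx ∧ dy ∧ dz
  d(-3*x^2 + 3*x*y + 2*y) includes (∂/∂y)(-3*x^2 + 3*x*y + 2*y) dy = (3*x + 2) dy, which multiplied by dx ∧ dz gives (-3*x - 2) dx ∧ dy ∧ dz
Collecting like 3-forms: d(omega) = (-2) dx ∧ dy ∧ dz.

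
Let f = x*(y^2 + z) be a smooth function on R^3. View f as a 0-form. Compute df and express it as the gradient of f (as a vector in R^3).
df = (y^2 + z) dx + (2*x*y) dy + (x) dz; grad f = (y^2 + z, 2*x*y, x)

For a 0-form f, d f = (∂f/∂x) dx + (∂f/∂y) dy + (∂f/∂z) dz. The components of the vector representation are exactly the entries of grad f in Cartesian coordinates:
  ∂f/∂x = y^2 + z
  ∂f/∂y = 2*x*y
  ∂f/∂z = x.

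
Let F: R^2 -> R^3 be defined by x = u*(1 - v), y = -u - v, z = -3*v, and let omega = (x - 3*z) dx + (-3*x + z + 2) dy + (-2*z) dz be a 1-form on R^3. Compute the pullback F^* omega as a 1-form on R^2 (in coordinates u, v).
F^* omega = (u*v^2 - 5*u*v + 4*u - 9*v^2 + 12*v - 2) du + (u^2*v - u^2 - 12*u*v + 3*u - 15*v - 2) dv

Using F^*(f dg) = (f ∘ F) d(g ∘ F), substitute each coordinate x_i by F_i(u, v) in f_i, and replace dx_i by d F_i = (∂F_i/∂u) du + (∂F_i/∂v) dv.
  For the x component: f_1(F) = -u*v + u + 9*v; d F_1 = (1 - v) du + (-u) dv
  For the y component: f_2(F) = 3*u*v - 3*u - 3*v + 2; d F_2 = (-1) du + (-1) dv
  For the z component: f_3(F) = 6*v; d F_3 = (0) du + (-3) dv
Combining and collecting du, dv coefficients:
  coeff of du: u*v^2 - 5*u*v + 4*u - 9*v^2 + 12*v - 2
  coeff of dv: u^2*v - u^2 - 12*u*v + 3*u - 15*v - 2
F^* omega = (u*v^2 - 5*u*v + 4*u - 9*v^2 + 12*v - 2) du + (u^2*v - u^2 - 12*u*v + 3*u - 15*v - 2) dv.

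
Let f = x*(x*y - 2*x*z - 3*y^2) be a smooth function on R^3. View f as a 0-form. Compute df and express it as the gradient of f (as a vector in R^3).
df = (2*x*y - 4*x*z - 3*y^2) dx + (x*(x - 6*y)) dy + (-2*x^2) dz; grad f = (2*x*y - 4*x*z - 3*y^2, x*(x - 6*y), -2*x^2)

For a 0-form f, d f = (∂f/∂x) dx + (∂f/∂y) dy + (∂f/∂z) dz. The components of the vector representation are exactly the entries of grad f in Cartesian coordinates:
  ∂f/∂x = 2*x*y - 4*x*z - 3*y^2
  ∂f/∂y = x*(x - 6*y)
  ∂f/∂z = -2*x^2.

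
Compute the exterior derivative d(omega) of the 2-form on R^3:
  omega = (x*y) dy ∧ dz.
d(omega) = (y) dx ∧ dy ∧ dz

For a 2-form omega = sum_{i<j} g_{ij} dx_i ∧ dx_j, the exterior derivative is
  d(omega) = sum_{i<j} d(g_{ij}) ∧ dx_i ∧ dx_j = sum_{i<j, k} (∂g_{ij}/∂x_k) dx_k ∧ dx_i ∧ dx_j.
Expand each term, using dx_k ∧ dx_i ∧ dx_j = sgn(permutation) dx_{(a)} ∧ dx_{(b)} ∧ dx_{(c)} with (a < b < c) sorted:
  d(x*y) includes (∂/∂x)(x*y) dx = (y) dx, which multiplied by dy ∧ dz gives (y) dx ∧ dy ∧ dz
Collecting like 3-forms: d(omega) = (y) dx ∧ dy ∧ dz.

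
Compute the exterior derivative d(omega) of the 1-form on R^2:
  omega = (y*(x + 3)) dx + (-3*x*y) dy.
d(omega) = (-x - 3*y - 3) dx ∧ dy

For a 1-form omega = sum_i f_i dx_i, the exterior derivative is
  d(omega) = sum_{i < j} (∂f_j/∂x_i - ∂f_i/∂x_j) dx_i ∧ dx_j.
  coefficient of dx ∧ dy: ∂f_2/∂x - ∂f_1/∂y = ∂(-3*x*y)/∂x - ∂(y*(x + 3))/∂y = -x - 3*y - 3
Assembling: d(omega) = (-x - 3*y - 3) dx ∧ dy.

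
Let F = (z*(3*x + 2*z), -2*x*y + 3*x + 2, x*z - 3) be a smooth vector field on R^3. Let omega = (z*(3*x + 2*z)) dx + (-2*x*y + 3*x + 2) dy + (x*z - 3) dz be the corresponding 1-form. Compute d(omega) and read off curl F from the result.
d(omega) = (0) dy ∧ dz + (3*x + 3*z) dz ∧ dx + (3 - 2*y) dx ∧ dy; curl F = (0, 3*x + 3*z, 3 - 2*y)

d omega = sum_{i<j} (∂f_j/∂x_i - ∂f_i/∂x_j) dx_i ∧ dx_j. Under the identification (dy ∧ dz, dz ∧ dx, dx ∧ dy) ↔ (e_x, e_y, e_z), the coefficients are exactly the components of curl F. Compute:
  ∂R/∂y - ∂Q/∂z = (0) - (0) = 0
  ∂P/∂z - ∂R/∂x = (3*x + 4*z) - (z) = 3*x + 3*z
  ∂Q/∂x - ∂P/∂y = (3 - 2*y) - (0) = 3 - 2*y.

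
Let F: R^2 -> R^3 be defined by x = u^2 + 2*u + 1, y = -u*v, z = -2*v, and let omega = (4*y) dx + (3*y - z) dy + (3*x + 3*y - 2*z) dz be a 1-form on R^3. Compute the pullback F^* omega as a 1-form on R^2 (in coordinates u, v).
F^* omega = (v*(-8*u^2 + 3*u*v - 8*u - 2*v)) du + (3*u^2*v - 6*u^2 + 4*u*v - 12*u - 8*v - 6) dv

Using F^*(f dg) = (f ∘ F) d(g ∘ F), substitute each coordinate x_i by F_i(u, v) in f_i, and replace dx_i by d F_i = (∂F_i/∂u) du + (∂F_i/∂v) dv.
  For the x component: f_1(F) = -4*u*v; d F_1 = (2*u + 2) du + (0) dv
  For the y component: f_2(F) = v*(2 - 3*u); d F_2 = (-v) du + (-u) dv
  For the z component: f_3(F) = 3*u^2 - 3*u*v + 6*u + 4*v + 3; d F_3 = (0) du + (-2) dv
Combining and collecting du, dv coefficients:
  coeff of du: v*(-8*u^2 + 3*u*v - 8*u - 2*v)
  coeff of dv: 3*u^2*v - 6*u^2 + 4*u*v - 12*u - 8*v - 6
F^* omega = (v*(-8*u^2 + 3*u*v - 8*u - 2*v)) du + (3*u^2*v - 6*u^2 + 4*u*v - 12*u - 8*v - 6) dv.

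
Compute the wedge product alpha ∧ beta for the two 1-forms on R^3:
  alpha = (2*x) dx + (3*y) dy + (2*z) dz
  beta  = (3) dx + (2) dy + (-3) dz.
alpha ∧ beta = (4*x - 9*y) dx ∧ dy + (-6*x - 6*z) dx ∧ dz + (-9*y - 4*z) dy ∧ dz

Distribute the wedge, using dx_i ∧ dx_j = -dx_j ∧ dx_i and dx_i ∧ dx_i = 0. For each pair (i, j) with i < j, the coefficient of dx_i ∧ dx_j in alpha ∧ beta is (alpha_i * beta_j - alpha_j * beta_i). Collecting: alpha ∧ beta = (4*x - 9*y) dx ∧ dy + (-6*x - 6*z) dx ∧ dz + (-9*y - 4*z) dy ∧ dz.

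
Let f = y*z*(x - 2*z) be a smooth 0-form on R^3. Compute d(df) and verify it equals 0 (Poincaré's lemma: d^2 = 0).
d(df) = 0

Step 1: df = sum_i (∂f/∂x_i) dx_i = (y*z) dx + (z*(x - 2*z)) dy + (y*(x - 4*z)) dz.
Step 2: Apply d again. Using the 1-form formula, the coefficient of dx ∧ dy in d(df) is ∂^2 f/∂x ∂y - ∂^2 f/∂y ∂x = (z) - (z) = 0 (equality of mixed partials for smooth f).
Similarly for dx ∧ dz and dy ∧ dz — all coefficients vanish. So d(df) = 0.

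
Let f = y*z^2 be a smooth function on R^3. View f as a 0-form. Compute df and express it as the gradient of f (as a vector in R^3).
df = (0) dx + (z^2) dy + (2*y*z) dz; grad f = (0, z^2, 2*y*z)

For a 0-form f, d f = (∂f/∂x) dx + (∂f/∂y) dy + (∂f/∂z) dz. The components of the vector representation are exactly the entries of grad f in Cartesian coordinates:
  ∂f/∂x = 0
  ∂f/∂y = z^2
  ∂f/∂z = 2*y*z.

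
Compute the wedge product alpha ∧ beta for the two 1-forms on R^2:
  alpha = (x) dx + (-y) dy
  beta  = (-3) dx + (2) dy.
alpha ∧ beta = (2*x - 3*y) dx ∧ dy

Distribute the wedge, using dx_i ∧ dx_j = -dx_j ∧ dx_i and dx_i ∧ dx_i = 0. For each pair (i, j) with i < j, the coefficient of dx_i ∧ dx_j in alpha ∧ beta is (alpha_i * beta_j - alpha_j * beta_i). Collecting: alpha ∧ beta = (2*x - 3*y) dx ∧ dy.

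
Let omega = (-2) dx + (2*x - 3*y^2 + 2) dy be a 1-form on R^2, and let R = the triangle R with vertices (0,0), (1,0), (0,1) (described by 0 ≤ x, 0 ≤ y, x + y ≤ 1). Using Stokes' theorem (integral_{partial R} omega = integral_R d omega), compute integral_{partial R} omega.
integral_(partial R) omega = 1

Stokes: integral_partial_R omega = integral_R d omega with d omega = (∂Q/∂x - ∂P/∂y) dx ∧ dy.
  ∂Q/∂x = 2
  ∂P/∂y = 0
  integrand = ∂Q/∂x - ∂P/∂y = 2.
Integrating over R: integral_0^1 integral_0^{1-x} (2) dy dx = 1.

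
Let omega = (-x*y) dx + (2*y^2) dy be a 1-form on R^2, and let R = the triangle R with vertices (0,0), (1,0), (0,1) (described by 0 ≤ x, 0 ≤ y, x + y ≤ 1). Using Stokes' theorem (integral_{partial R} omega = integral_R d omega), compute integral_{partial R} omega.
integral_(partial R) omega = 1/6

Stokes: integral_partial_R omega = integral_R d omega with d omega = (∂Q/∂x - ∂P/∂y) dx ∧ dy.
  ∂Q/∂x = 0
  ∂P/∂y = -x
  integrand = ∂Q/∂x - ∂P/∂y = x.
Integrating over R: integral_0^1 integral_0^{1-x} (x) dy dx = 1/6.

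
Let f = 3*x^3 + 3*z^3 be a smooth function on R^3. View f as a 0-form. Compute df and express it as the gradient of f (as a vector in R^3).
df = (9*x^2) dx + (0) dy + (9*z^2) dz; grad f = (9*x^2, 0, 9*z^2)

For a 0-form f, d f = (∂f/∂x) dx + (∂f/∂y) dy + (∂f/∂z) dz. The components of the vector representation are exactly the entries of grad f in Cartesian coordinates:
  ∂f/∂x = 9*x^2
  ∂f/∂y = 0
  ∂f/∂z = 9*z^2.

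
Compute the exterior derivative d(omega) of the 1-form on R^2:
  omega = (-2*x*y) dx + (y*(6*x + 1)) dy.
d(omega) = (2*x + 6*y) dx ∧ dy

For a 1-form omega = sum_i f_i dx_i, the exterior derivative is
  d(omega) = sum_{i < j} (∂f_j/∂x_i - ∂f_i/∂x_j) dx_i ∧ dx_j.
  coefficient of dx ∧ dy: ∂f_2/∂x - ∂f_1/∂y = ∂(y*(6*x + 1))/∂x - ∂(-2*x*y)/∂y = 2*x + 6*y
Assembling: d(omega) = (2*x + 6*y) dx ∧ dy.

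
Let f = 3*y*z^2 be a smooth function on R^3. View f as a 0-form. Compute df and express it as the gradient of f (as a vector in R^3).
df = (0) dx + (3*z^2) dy + (6*y*z) dz; grad f = (0, 3*z^2, 6*y*z)

For a 0-form f, d f = (∂f/∂x) dx + (∂f/∂y) dy + (∂f/∂z) dz. The components of the vector representation are exactly the entries of grad f in Cartesian coordinates:
  ∂f/∂x = 0
  ∂f/∂y = 3*z^2
  ∂f/∂z = 6*y*z.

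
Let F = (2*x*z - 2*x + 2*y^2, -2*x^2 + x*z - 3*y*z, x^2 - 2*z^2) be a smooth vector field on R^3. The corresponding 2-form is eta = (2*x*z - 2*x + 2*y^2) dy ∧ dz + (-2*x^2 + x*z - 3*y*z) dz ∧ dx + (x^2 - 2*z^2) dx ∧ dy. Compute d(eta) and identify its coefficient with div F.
d(eta) = (-5*z - 2) dx ∧ dy ∧ dz; div F = -5*z - 2

For a 2-form in R^3 of the form above, applying d gives a 3-form with coefficient ∂P/∂x + ∂Q/∂y + ∂R/∂z:
  ∂P/∂x = 2*z - 2
  ∂Q/∂y = -3*z
  ∂R/∂z = -4*z
Sum = -5*z - 2, which is exactly div F.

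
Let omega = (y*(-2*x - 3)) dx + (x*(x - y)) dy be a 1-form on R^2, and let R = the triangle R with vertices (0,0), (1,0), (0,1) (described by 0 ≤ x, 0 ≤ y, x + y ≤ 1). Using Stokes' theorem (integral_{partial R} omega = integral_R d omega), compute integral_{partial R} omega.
integral_(partial R) omega = 2

Stokes: integral_partial_R omega = integral_R d omega with d omega = (∂Q/∂x - ∂P/∂y) dx ∧ dy.
  ∂Q/∂x = 2*x - y
  ∂P/∂y = -2*x - 3
  integrand = ∂Q/∂x - ∂P/∂y = 4*x - y + 3.
Integrating over R: integral_0^1 integral_0^{1-x} (4*x - y + 3) dy dx = 2.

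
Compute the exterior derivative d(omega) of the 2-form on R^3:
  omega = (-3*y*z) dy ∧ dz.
d(omega) = 0

For a 2-form omega = sum_{i<j} g_{ij} dx_i ∧ dx_j, the exterior derivative is
  d(omega) = sum_{i<j} d(g_{ij}) ∧ dx_i ∧ dx_j = sum_{i<j, k} (∂g_{ij}/∂x_k) dx_k ∧ dx_i ∧ dx_j.
Expand each term, using dx_k ∧ dx_i ∧ dx_j = sgn(permutation) dx_{(a)} ∧ dx_{(b)} ∧ dx_{(c)} with (a < b < c) sorted:

Collecting like 3-forms: d(omega) = 0.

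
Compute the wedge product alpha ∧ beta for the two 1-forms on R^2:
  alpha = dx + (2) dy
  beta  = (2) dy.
alpha ∧ beta = (2) dx ∧ dy

Distribute the wedge, using dx_i ∧ dx_j = -dx_j ∧ dx_i and dx_i ∧ dx_i = 0. For each pair (i, j) with i < j, the coefficient of dx_i ∧ dx_j in alpha ∧ beta is (alpha_i * beta_j - alpha_j * beta_i). Collecting: alpha ∧ beta = (2) dx ∧ dy.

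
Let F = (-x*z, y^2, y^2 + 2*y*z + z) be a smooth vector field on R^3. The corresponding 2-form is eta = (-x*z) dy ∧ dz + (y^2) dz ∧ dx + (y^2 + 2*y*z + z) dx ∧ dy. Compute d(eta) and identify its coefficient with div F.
d(eta) = (4*y - z + 1) dx ∧ dy ∧ dz; div F = 4*y - z + 1

For a 2-form in R^3 of the form above, applying d gives a 3-form with coefficient ∂P/∂x + ∂Q/∂y + ∂R/∂z:
  ∂P/∂x = -z
  ∂Q/∂y = 2*y
  ∂R/∂z = 2*y + 1
Sum = 4*y - z + 1, which is exactly div F.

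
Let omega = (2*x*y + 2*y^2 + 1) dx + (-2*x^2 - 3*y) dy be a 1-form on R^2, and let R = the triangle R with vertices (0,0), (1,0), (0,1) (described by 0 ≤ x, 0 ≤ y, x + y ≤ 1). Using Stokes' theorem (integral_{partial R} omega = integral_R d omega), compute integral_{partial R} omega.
integral_(partial R) omega = -5/3

Stokes: integral_partial_R omega = integral_R d omega with d omega = (∂Q/∂x - ∂P/∂y) dx ∧ dy.
  ∂Q/∂x = -4*x
  ∂P/∂y = 2*x + 4*y
  integrand = ∂Q/∂x - ∂P/∂y = -6*x - 4*y.
Integrating over R: integral_0^1 integral_0^{1-x} (-6*x - 4*y) dy dx = -5/3.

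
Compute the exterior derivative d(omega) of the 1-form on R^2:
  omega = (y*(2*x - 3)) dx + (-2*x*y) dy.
d(omega) = (-2*x - 2*y + 3) dx ∧ dy

For a 1-form omega = sum_i f_i dx_i, the exterior derivative is
  d(omega) = sum_{i < j} (∂f_j/∂x_i - ∂f_i/∂x_j) dx_i ∧ dx_j.
  coefficient of dx ∧ dy: ∂f_2/∂x - ∂f_1/∂y = ∂(-2*x*y)/∂x - ∂(y*(2*x - 3))/∂y = -2*x - 2*y + 3
Assembling: d(omega) = (-2*x - 2*y + 3) dx ∧ dy.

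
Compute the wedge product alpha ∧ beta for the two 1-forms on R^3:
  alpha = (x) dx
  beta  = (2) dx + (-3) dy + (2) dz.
alpha ∧ beta = (-3*x) dx ∧ dy + (2*x) dx ∧ dz

Distribute the wedge, using dx_i ∧ dx_j = -dx_j ∧ dx_i and dx_i ∧ dx_i = 0. For each pair (i, j) with i < j, the coefficient of dx_i ∧ dx_j in alpha ∧ beta is (alpha_i * beta_j - alpha_j * beta_i). Collecting: alpha ∧ beta = (-3*x) dx ∧ dy + (2*x) dx ∧ dz.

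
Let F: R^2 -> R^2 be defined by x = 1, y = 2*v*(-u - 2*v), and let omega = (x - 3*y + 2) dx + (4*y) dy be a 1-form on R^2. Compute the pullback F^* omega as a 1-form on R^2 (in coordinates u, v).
F^* omega = (16*v^2*(u + 2*v)) du + (16*v*(u^2 + 6*u*v + 8*v^2)) dv

Using F^*(f dg) = (f ∘ F) d(g ∘ F), substitute each coordinate x_i by F_i(u, v) in f_i, and replace dx_i by d F_i = (∂F_i/∂u) du + (∂F_i/∂v) dv.
  For the x component: f_1(F) = 6*u*v + 12*v^2 + 3; d F_1 = (0) du + (0) dv
  For the y component: f_2(F) = 8*v*(-u - 2*v); d F_2 = (-2*v) du + (-2*u - 8*v) dv
Combining and collecting du, dv coefficients:
  coeff of du: 16*v^2*(u + 2*v)
  coeff of dv: 16*v*(u^2 + 6*u*v + 8*v^2)
F^* omega = (16*v^2*(u + 2*v)) du + (16*v*(u^2 + 6*u*v + 8*v^2)) dv.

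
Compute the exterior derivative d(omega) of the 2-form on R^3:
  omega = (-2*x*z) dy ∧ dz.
d(omega) = (-2*z) dx ∧ dy ∧ dz

For a 2-form omega = sum_{i<j} g_{ij} dx_i ∧ dx_j, the exterior derivative is
  d(omega) = sum_{i<j} d(g_{ij}) ∧ dx_i ∧ dx_j = sum_{i<j, k} (∂g_{ij}/∂x_k) dx_k ∧ dx_i ∧ dx_j.
Expand each term, using dx_k ∧ dx_i ∧ dx_j = sgn(permutation) dx_{(a)} ∧ dx_{(b)} ∧ dx_{(c)} with (a < b < c) sorted:
  d(-2*x*z) includes (∂/∂x)(-2*x*z) dx = (-2*z) dx, which multiplied by dy ∧ dz gives (-2*z) dx ∧ dy ∧ dz
Collecting like 3-forms: d(omega) = (-2*z) dx ∧ dy ∧ dz.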